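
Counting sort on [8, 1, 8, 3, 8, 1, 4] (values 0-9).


Input: [8, 1, 8, 3, 8, 1, 4]
Counts: [0, 2, 0, 1, 1, 0, 0, 0, 3, 0]

Sorted: [1, 1, 3, 4, 8, 8, 8]


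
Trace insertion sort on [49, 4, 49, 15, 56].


Initial: [49, 4, 49, 15, 56]
Insert 4: [4, 49, 49, 15, 56]
Insert 49: [4, 49, 49, 15, 56]
Insert 15: [4, 15, 49, 49, 56]
Insert 56: [4, 15, 49, 49, 56]

Sorted: [4, 15, 49, 49, 56]


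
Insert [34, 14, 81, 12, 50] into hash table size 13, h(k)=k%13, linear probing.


Insert 34: h=8 -> slot 8
Insert 14: h=1 -> slot 1
Insert 81: h=3 -> slot 3
Insert 12: h=12 -> slot 12
Insert 50: h=11 -> slot 11

Table: [None, 14, None, 81, None, None, None, None, 34, None, None, 50, 12]


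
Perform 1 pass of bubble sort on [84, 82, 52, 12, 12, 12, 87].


Initial: [84, 82, 52, 12, 12, 12, 87]
Pass 1: [82, 52, 12, 12, 12, 84, 87] (5 swaps)

After 1 pass: [82, 52, 12, 12, 12, 84, 87]


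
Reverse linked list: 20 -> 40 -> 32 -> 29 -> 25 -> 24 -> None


Step 1: curr=20, set curr.next=prev(None) | reversed so far: 20
Step 2: curr=40, set curr.next=prev(20) | reversed so far: 40 -> 20
Step 3: curr=32, set curr.next=prev(40) | reversed so far: 32 -> 40 -> 20
Step 4: curr=29, set curr.next=prev(32) | reversed so far: 29 -> 32 -> 40 -> 20
Step 5: curr=25, set curr.next=prev(29) | reversed so far: 25 -> 29 -> 32 -> 40 -> 20
Step 6: curr=24, set curr.next=prev(25) | reversed so far: 24 -> 25 -> 29 -> 32 -> 40 -> 20

24 -> 25 -> 29 -> 32 -> 40 -> 20 -> None


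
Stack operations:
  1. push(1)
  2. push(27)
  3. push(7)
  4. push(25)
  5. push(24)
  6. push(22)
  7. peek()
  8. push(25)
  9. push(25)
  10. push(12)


push(1) -> [1]
push(27) -> [1, 27]
push(7) -> [1, 27, 7]
push(25) -> [1, 27, 7, 25]
push(24) -> [1, 27, 7, 25, 24]
push(22) -> [1, 27, 7, 25, 24, 22]
peek()->22
push(25) -> [1, 27, 7, 25, 24, 22, 25]
push(25) -> [1, 27, 7, 25, 24, 22, 25, 25]
push(12) -> [1, 27, 7, 25, 24, 22, 25, 25, 12]

Final stack: [1, 27, 7, 25, 24, 22, 25, 25, 12]


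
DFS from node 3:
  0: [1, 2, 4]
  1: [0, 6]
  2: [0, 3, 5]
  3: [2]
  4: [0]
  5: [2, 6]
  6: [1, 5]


Visit 3, push [2]
Visit 2, push [5, 0]
Visit 0, push [4, 1]
Visit 1, push [6]
Visit 6, push [5]
Visit 5, push []
Visit 4, push []

DFS order: [3, 2, 0, 1, 6, 5, 4]


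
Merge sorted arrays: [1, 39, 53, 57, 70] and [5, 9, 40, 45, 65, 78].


Take 1 from A
Take 5 from B
Take 9 from B
Take 39 from A
Take 40 from B
Take 45 from B
Take 53 from A
Take 57 from A
Take 65 from B
Take 70 from A

Merged: [1, 5, 9, 39, 40, 45, 53, 57, 65, 70, 78]


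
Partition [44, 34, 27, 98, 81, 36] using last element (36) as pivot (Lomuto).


Pivot: 36
  34 <= 36: swap -> [34, 44, 27, 98, 81, 36]
  27 <= 36: swap -> [34, 27, 44, 98, 81, 36]
Place pivot at 2: [34, 27, 36, 98, 81, 44]

Partitioned: [34, 27, 36, 98, 81, 44]


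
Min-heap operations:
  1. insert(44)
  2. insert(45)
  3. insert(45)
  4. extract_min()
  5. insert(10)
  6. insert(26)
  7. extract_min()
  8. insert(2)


insert(44) -> [44]
insert(45) -> [44, 45]
insert(45) -> [44, 45, 45]
extract_min()->44, [45, 45]
insert(10) -> [10, 45, 45]
insert(26) -> [10, 26, 45, 45]
extract_min()->10, [26, 45, 45]
insert(2) -> [2, 26, 45, 45]

Final heap: [2, 26, 45, 45]


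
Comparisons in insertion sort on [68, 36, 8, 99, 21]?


Algorithm: insertion sort
Input: [68, 36, 8, 99, 21]
Sorted: [8, 21, 36, 68, 99]

8


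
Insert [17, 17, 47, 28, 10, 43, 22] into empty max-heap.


Insert 17: [17]
Insert 17: [17, 17]
Insert 47: [47, 17, 17]
Insert 28: [47, 28, 17, 17]
Insert 10: [47, 28, 17, 17, 10]
Insert 43: [47, 28, 43, 17, 10, 17]
Insert 22: [47, 28, 43, 17, 10, 17, 22]

Final heap: [47, 28, 43, 17, 10, 17, 22]


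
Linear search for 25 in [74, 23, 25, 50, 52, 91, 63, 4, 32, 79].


i=0: 74!=25
i=1: 23!=25
i=2: 25==25 found!

Found at 2, 3 comps


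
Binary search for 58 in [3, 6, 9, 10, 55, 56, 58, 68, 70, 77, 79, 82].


Step 1: lo=0, hi=11, mid=5, val=56
Step 2: lo=6, hi=11, mid=8, val=70
Step 3: lo=6, hi=7, mid=6, val=58

Found at index 6


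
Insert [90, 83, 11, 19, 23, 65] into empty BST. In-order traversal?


Insert 90: root
Insert 83: L from 90
Insert 11: L from 90 -> L from 83
Insert 19: L from 90 -> L from 83 -> R from 11
Insert 23: L from 90 -> L from 83 -> R from 11 -> R from 19
Insert 65: L from 90 -> L from 83 -> R from 11 -> R from 19 -> R from 23

In-order: [11, 19, 23, 65, 83, 90]


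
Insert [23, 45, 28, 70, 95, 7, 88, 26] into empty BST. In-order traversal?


Insert 23: root
Insert 45: R from 23
Insert 28: R from 23 -> L from 45
Insert 70: R from 23 -> R from 45
Insert 95: R from 23 -> R from 45 -> R from 70
Insert 7: L from 23
Insert 88: R from 23 -> R from 45 -> R from 70 -> L from 95
Insert 26: R from 23 -> L from 45 -> L from 28

In-order: [7, 23, 26, 28, 45, 70, 88, 95]


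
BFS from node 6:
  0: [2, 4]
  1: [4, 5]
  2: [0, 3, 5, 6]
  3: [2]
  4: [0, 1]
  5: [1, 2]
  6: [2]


Visit 6, enqueue [2]
Visit 2, enqueue [0, 3, 5]
Visit 0, enqueue [4]
Visit 3, enqueue []
Visit 5, enqueue [1]
Visit 4, enqueue []
Visit 1, enqueue []

BFS order: [6, 2, 0, 3, 5, 4, 1]


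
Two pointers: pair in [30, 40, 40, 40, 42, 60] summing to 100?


lo=0(30)+hi=5(60)=90
lo=1(40)+hi=5(60)=100

Yes: 40+60=100


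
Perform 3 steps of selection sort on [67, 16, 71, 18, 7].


Initial: [67, 16, 71, 18, 7]
Step 1: min=7 at 4
  Swap: [7, 16, 71, 18, 67]
Step 2: min=16 at 1
  Swap: [7, 16, 71, 18, 67]
Step 3: min=18 at 3
  Swap: [7, 16, 18, 71, 67]

After 3 steps: [7, 16, 18, 71, 67]


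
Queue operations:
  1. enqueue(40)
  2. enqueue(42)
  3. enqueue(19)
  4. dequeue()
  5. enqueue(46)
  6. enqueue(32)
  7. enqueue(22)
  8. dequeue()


enqueue(40) -> [40]
enqueue(42) -> [40, 42]
enqueue(19) -> [40, 42, 19]
dequeue()->40, [42, 19]
enqueue(46) -> [42, 19, 46]
enqueue(32) -> [42, 19, 46, 32]
enqueue(22) -> [42, 19, 46, 32, 22]
dequeue()->42, [19, 46, 32, 22]

Final queue: [19, 46, 32, 22]


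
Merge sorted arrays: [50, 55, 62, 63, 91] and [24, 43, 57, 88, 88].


Take 24 from B
Take 43 from B
Take 50 from A
Take 55 from A
Take 57 from B
Take 62 from A
Take 63 from A
Take 88 from B
Take 88 from B

Merged: [24, 43, 50, 55, 57, 62, 63, 88, 88, 91]


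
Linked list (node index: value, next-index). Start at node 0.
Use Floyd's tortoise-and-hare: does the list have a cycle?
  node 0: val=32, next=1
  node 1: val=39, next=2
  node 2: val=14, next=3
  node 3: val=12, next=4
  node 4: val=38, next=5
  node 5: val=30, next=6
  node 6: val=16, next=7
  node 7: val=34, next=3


Floyd's tortoise (slow, +1) and hare (fast, +2):
  init: slow=0, fast=0
  step 1: slow=1, fast=2
  step 2: slow=2, fast=4
  step 3: slow=3, fast=6
  step 4: slow=4, fast=3
  step 5: slow=5, fast=5
  slow == fast at node 5: cycle detected

Cycle: yes


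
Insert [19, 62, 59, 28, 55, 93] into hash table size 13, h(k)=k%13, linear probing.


Insert 19: h=6 -> slot 6
Insert 62: h=10 -> slot 10
Insert 59: h=7 -> slot 7
Insert 28: h=2 -> slot 2
Insert 55: h=3 -> slot 3
Insert 93: h=2, 2 probes -> slot 4

Table: [None, None, 28, 55, 93, None, 19, 59, None, None, 62, None, None]


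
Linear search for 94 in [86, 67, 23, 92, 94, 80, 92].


i=0: 86!=94
i=1: 67!=94
i=2: 23!=94
i=3: 92!=94
i=4: 94==94 found!

Found at 4, 5 comps


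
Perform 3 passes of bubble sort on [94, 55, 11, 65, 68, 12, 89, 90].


Initial: [94, 55, 11, 65, 68, 12, 89, 90]
Pass 1: [55, 11, 65, 68, 12, 89, 90, 94] (7 swaps)
Pass 2: [11, 55, 65, 12, 68, 89, 90, 94] (2 swaps)
Pass 3: [11, 55, 12, 65, 68, 89, 90, 94] (1 swaps)

After 3 passes: [11, 55, 12, 65, 68, 89, 90, 94]


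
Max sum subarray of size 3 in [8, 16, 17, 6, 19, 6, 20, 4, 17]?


[0:3]: 41
[1:4]: 39
[2:5]: 42
[3:6]: 31
[4:7]: 45
[5:8]: 30
[6:9]: 41

Max: 45 at [4:7]


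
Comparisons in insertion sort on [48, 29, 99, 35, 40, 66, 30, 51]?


Algorithm: insertion sort
Input: [48, 29, 99, 35, 40, 66, 30, 51]
Sorted: [29, 30, 35, 40, 48, 51, 66, 99]

19


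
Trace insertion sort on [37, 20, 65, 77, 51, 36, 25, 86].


Initial: [37, 20, 65, 77, 51, 36, 25, 86]
Insert 20: [20, 37, 65, 77, 51, 36, 25, 86]
Insert 65: [20, 37, 65, 77, 51, 36, 25, 86]
Insert 77: [20, 37, 65, 77, 51, 36, 25, 86]
Insert 51: [20, 37, 51, 65, 77, 36, 25, 86]
Insert 36: [20, 36, 37, 51, 65, 77, 25, 86]
Insert 25: [20, 25, 36, 37, 51, 65, 77, 86]
Insert 86: [20, 25, 36, 37, 51, 65, 77, 86]

Sorted: [20, 25, 36, 37, 51, 65, 77, 86]


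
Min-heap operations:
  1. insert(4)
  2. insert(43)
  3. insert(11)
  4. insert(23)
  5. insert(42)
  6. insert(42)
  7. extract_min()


insert(4) -> [4]
insert(43) -> [4, 43]
insert(11) -> [4, 43, 11]
insert(23) -> [4, 23, 11, 43]
insert(42) -> [4, 23, 11, 43, 42]
insert(42) -> [4, 23, 11, 43, 42, 42]
extract_min()->4, [11, 23, 42, 43, 42]

Final heap: [11, 23, 42, 43, 42]


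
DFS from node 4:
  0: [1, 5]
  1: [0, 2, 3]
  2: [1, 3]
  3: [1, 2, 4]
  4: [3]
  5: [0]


Visit 4, push [3]
Visit 3, push [2, 1]
Visit 1, push [2, 0]
Visit 0, push [5]
Visit 5, push []
Visit 2, push []

DFS order: [4, 3, 1, 0, 5, 2]


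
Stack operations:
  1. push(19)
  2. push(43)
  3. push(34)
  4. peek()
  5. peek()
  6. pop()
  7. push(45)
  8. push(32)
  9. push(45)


push(19) -> [19]
push(43) -> [19, 43]
push(34) -> [19, 43, 34]
peek()->34
peek()->34
pop()->34, [19, 43]
push(45) -> [19, 43, 45]
push(32) -> [19, 43, 45, 32]
push(45) -> [19, 43, 45, 32, 45]

Final stack: [19, 43, 45, 32, 45]


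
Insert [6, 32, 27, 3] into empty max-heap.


Insert 6: [6]
Insert 32: [32, 6]
Insert 27: [32, 6, 27]
Insert 3: [32, 6, 27, 3]

Final heap: [32, 6, 27, 3]


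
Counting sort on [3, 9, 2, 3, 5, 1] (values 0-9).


Input: [3, 9, 2, 3, 5, 1]
Counts: [0, 1, 1, 2, 0, 1, 0, 0, 0, 1]

Sorted: [1, 2, 3, 3, 5, 9]


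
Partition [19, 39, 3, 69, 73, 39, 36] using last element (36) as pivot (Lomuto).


Pivot: 36
  19 <= 36: advance i (no swap)
  3 <= 36: swap -> [19, 3, 39, 69, 73, 39, 36]
Place pivot at 2: [19, 3, 36, 69, 73, 39, 39]

Partitioned: [19, 3, 36, 69, 73, 39, 39]


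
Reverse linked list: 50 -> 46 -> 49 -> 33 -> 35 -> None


Step 1: curr=50, set curr.next=prev(None) | reversed so far: 50
Step 2: curr=46, set curr.next=prev(50) | reversed so far: 46 -> 50
Step 3: curr=49, set curr.next=prev(46) | reversed so far: 49 -> 46 -> 50
Step 4: curr=33, set curr.next=prev(49) | reversed so far: 33 -> 49 -> 46 -> 50
Step 5: curr=35, set curr.next=prev(33) | reversed so far: 35 -> 33 -> 49 -> 46 -> 50

35 -> 33 -> 49 -> 46 -> 50 -> None


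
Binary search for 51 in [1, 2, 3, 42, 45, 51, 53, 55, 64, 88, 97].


Step 1: lo=0, hi=10, mid=5, val=51

Found at index 5


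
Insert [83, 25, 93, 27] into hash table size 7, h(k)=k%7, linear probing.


Insert 83: h=6 -> slot 6
Insert 25: h=4 -> slot 4
Insert 93: h=2 -> slot 2
Insert 27: h=6, 1 probes -> slot 0

Table: [27, None, 93, None, 25, None, 83]


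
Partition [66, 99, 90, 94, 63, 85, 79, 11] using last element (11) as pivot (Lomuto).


Pivot: 11
Place pivot at 0: [11, 99, 90, 94, 63, 85, 79, 66]

Partitioned: [11, 99, 90, 94, 63, 85, 79, 66]


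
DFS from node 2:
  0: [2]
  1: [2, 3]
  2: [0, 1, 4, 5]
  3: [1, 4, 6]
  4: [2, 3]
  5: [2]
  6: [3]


Visit 2, push [5, 4, 1, 0]
Visit 0, push []
Visit 1, push [3]
Visit 3, push [6, 4]
Visit 4, push []
Visit 6, push []
Visit 5, push []

DFS order: [2, 0, 1, 3, 4, 6, 5]


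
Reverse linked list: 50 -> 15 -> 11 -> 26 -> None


Step 1: curr=50, set curr.next=prev(None) | reversed so far: 50
Step 2: curr=15, set curr.next=prev(50) | reversed so far: 15 -> 50
Step 3: curr=11, set curr.next=prev(15) | reversed so far: 11 -> 15 -> 50
Step 4: curr=26, set curr.next=prev(11) | reversed so far: 26 -> 11 -> 15 -> 50

26 -> 11 -> 15 -> 50 -> None


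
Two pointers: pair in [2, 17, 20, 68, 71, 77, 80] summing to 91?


lo=0(2)+hi=6(80)=82
lo=1(17)+hi=6(80)=97
lo=1(17)+hi=5(77)=94
lo=1(17)+hi=4(71)=88
lo=2(20)+hi=4(71)=91

Yes: 20+71=91


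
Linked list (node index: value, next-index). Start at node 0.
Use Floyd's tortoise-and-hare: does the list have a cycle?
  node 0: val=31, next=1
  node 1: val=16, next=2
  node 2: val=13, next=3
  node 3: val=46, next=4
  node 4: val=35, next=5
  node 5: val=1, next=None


Floyd's tortoise (slow, +1) and hare (fast, +2):
  init: slow=0, fast=0
  step 1: slow=1, fast=2
  step 2: slow=2, fast=4
  step 3: fast 4->5->None, no cycle

Cycle: no


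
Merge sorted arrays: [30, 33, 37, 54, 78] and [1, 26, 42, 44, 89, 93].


Take 1 from B
Take 26 from B
Take 30 from A
Take 33 from A
Take 37 from A
Take 42 from B
Take 44 from B
Take 54 from A
Take 78 from A

Merged: [1, 26, 30, 33, 37, 42, 44, 54, 78, 89, 93]


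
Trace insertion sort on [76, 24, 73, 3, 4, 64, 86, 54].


Initial: [76, 24, 73, 3, 4, 64, 86, 54]
Insert 24: [24, 76, 73, 3, 4, 64, 86, 54]
Insert 73: [24, 73, 76, 3, 4, 64, 86, 54]
Insert 3: [3, 24, 73, 76, 4, 64, 86, 54]
Insert 4: [3, 4, 24, 73, 76, 64, 86, 54]
Insert 64: [3, 4, 24, 64, 73, 76, 86, 54]
Insert 86: [3, 4, 24, 64, 73, 76, 86, 54]
Insert 54: [3, 4, 24, 54, 64, 73, 76, 86]

Sorted: [3, 4, 24, 54, 64, 73, 76, 86]


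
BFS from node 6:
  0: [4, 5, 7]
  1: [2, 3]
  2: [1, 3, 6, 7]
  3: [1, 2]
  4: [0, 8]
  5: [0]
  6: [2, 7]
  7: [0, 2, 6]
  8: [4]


Visit 6, enqueue [2, 7]
Visit 2, enqueue [1, 3]
Visit 7, enqueue [0]
Visit 1, enqueue []
Visit 3, enqueue []
Visit 0, enqueue [4, 5]
Visit 4, enqueue [8]
Visit 5, enqueue []
Visit 8, enqueue []

BFS order: [6, 2, 7, 1, 3, 0, 4, 5, 8]


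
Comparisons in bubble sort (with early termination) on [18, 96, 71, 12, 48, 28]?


Algorithm: bubble sort (with early termination)
Input: [18, 96, 71, 12, 48, 28]
Sorted: [12, 18, 28, 48, 71, 96]

14


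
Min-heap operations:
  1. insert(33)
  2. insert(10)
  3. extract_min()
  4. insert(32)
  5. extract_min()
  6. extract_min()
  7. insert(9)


insert(33) -> [33]
insert(10) -> [10, 33]
extract_min()->10, [33]
insert(32) -> [32, 33]
extract_min()->32, [33]
extract_min()->33, []
insert(9) -> [9]

Final heap: [9]


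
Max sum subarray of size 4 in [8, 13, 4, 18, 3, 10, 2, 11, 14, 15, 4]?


[0:4]: 43
[1:5]: 38
[2:6]: 35
[3:7]: 33
[4:8]: 26
[5:9]: 37
[6:10]: 42
[7:11]: 44

Max: 44 at [7:11]


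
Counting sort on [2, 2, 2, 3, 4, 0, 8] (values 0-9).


Input: [2, 2, 2, 3, 4, 0, 8]
Counts: [1, 0, 3, 1, 1, 0, 0, 0, 1, 0]

Sorted: [0, 2, 2, 2, 3, 4, 8]


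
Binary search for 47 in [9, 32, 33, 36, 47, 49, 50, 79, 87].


Step 1: lo=0, hi=8, mid=4, val=47

Found at index 4


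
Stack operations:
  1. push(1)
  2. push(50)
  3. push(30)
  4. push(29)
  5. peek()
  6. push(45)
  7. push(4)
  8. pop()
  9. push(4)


push(1) -> [1]
push(50) -> [1, 50]
push(30) -> [1, 50, 30]
push(29) -> [1, 50, 30, 29]
peek()->29
push(45) -> [1, 50, 30, 29, 45]
push(4) -> [1, 50, 30, 29, 45, 4]
pop()->4, [1, 50, 30, 29, 45]
push(4) -> [1, 50, 30, 29, 45, 4]

Final stack: [1, 50, 30, 29, 45, 4]


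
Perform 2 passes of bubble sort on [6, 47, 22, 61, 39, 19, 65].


Initial: [6, 47, 22, 61, 39, 19, 65]
Pass 1: [6, 22, 47, 39, 19, 61, 65] (3 swaps)
Pass 2: [6, 22, 39, 19, 47, 61, 65] (2 swaps)

After 2 passes: [6, 22, 39, 19, 47, 61, 65]


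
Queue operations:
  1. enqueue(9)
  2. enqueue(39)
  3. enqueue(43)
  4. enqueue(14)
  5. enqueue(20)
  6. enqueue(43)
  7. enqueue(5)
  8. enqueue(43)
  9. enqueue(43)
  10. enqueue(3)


enqueue(9) -> [9]
enqueue(39) -> [9, 39]
enqueue(43) -> [9, 39, 43]
enqueue(14) -> [9, 39, 43, 14]
enqueue(20) -> [9, 39, 43, 14, 20]
enqueue(43) -> [9, 39, 43, 14, 20, 43]
enqueue(5) -> [9, 39, 43, 14, 20, 43, 5]
enqueue(43) -> [9, 39, 43, 14, 20, 43, 5, 43]
enqueue(43) -> [9, 39, 43, 14, 20, 43, 5, 43, 43]
enqueue(3) -> [9, 39, 43, 14, 20, 43, 5, 43, 43, 3]

Final queue: [9, 39, 43, 14, 20, 43, 5, 43, 43, 3]


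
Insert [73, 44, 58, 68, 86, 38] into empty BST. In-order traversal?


Insert 73: root
Insert 44: L from 73
Insert 58: L from 73 -> R from 44
Insert 68: L from 73 -> R from 44 -> R from 58
Insert 86: R from 73
Insert 38: L from 73 -> L from 44

In-order: [38, 44, 58, 68, 73, 86]


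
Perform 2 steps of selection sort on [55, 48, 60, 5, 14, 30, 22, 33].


Initial: [55, 48, 60, 5, 14, 30, 22, 33]
Step 1: min=5 at 3
  Swap: [5, 48, 60, 55, 14, 30, 22, 33]
Step 2: min=14 at 4
  Swap: [5, 14, 60, 55, 48, 30, 22, 33]

After 2 steps: [5, 14, 60, 55, 48, 30, 22, 33]


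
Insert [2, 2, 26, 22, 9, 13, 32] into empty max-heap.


Insert 2: [2]
Insert 2: [2, 2]
Insert 26: [26, 2, 2]
Insert 22: [26, 22, 2, 2]
Insert 9: [26, 22, 2, 2, 9]
Insert 13: [26, 22, 13, 2, 9, 2]
Insert 32: [32, 22, 26, 2, 9, 2, 13]

Final heap: [32, 22, 26, 2, 9, 2, 13]


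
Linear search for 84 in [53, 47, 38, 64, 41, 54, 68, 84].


i=0: 53!=84
i=1: 47!=84
i=2: 38!=84
i=3: 64!=84
i=4: 41!=84
i=5: 54!=84
i=6: 68!=84
i=7: 84==84 found!

Found at 7, 8 comps


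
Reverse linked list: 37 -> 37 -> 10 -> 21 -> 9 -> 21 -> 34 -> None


Step 1: curr=37, set curr.next=prev(None) | reversed so far: 37
Step 2: curr=37, set curr.next=prev(37) | reversed so far: 37 -> 37
Step 3: curr=10, set curr.next=prev(37) | reversed so far: 10 -> 37 -> 37
Step 4: curr=21, set curr.next=prev(10) | reversed so far: 21 -> 10 -> 37 -> 37
Step 5: curr=9, set curr.next=prev(21) | reversed so far: 9 -> 21 -> 10 -> 37 -> 37
Step 6: curr=21, set curr.next=prev(9) | reversed so far: 21 -> 9 -> 21 -> 10 -> 37 -> 37
Step 7: curr=34, set curr.next=prev(21) | reversed so far: 34 -> 21 -> 9 -> 21 -> 10 -> 37 -> 37

34 -> 21 -> 9 -> 21 -> 10 -> 37 -> 37 -> None


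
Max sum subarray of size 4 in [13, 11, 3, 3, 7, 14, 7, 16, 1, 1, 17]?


[0:4]: 30
[1:5]: 24
[2:6]: 27
[3:7]: 31
[4:8]: 44
[5:9]: 38
[6:10]: 25
[7:11]: 35

Max: 44 at [4:8]


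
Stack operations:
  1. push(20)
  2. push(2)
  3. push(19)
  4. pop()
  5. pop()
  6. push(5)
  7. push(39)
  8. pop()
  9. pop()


push(20) -> [20]
push(2) -> [20, 2]
push(19) -> [20, 2, 19]
pop()->19, [20, 2]
pop()->2, [20]
push(5) -> [20, 5]
push(39) -> [20, 5, 39]
pop()->39, [20, 5]
pop()->5, [20]

Final stack: [20]


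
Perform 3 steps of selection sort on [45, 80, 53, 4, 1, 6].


Initial: [45, 80, 53, 4, 1, 6]
Step 1: min=1 at 4
  Swap: [1, 80, 53, 4, 45, 6]
Step 2: min=4 at 3
  Swap: [1, 4, 53, 80, 45, 6]
Step 3: min=6 at 5
  Swap: [1, 4, 6, 80, 45, 53]

After 3 steps: [1, 4, 6, 80, 45, 53]


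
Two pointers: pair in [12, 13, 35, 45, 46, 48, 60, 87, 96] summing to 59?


lo=0(12)+hi=8(96)=108
lo=0(12)+hi=7(87)=99
lo=0(12)+hi=6(60)=72
lo=0(12)+hi=5(48)=60
lo=0(12)+hi=4(46)=58
lo=1(13)+hi=4(46)=59

Yes: 13+46=59


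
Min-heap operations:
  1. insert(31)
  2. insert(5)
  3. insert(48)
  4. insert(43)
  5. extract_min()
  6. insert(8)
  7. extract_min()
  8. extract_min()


insert(31) -> [31]
insert(5) -> [5, 31]
insert(48) -> [5, 31, 48]
insert(43) -> [5, 31, 48, 43]
extract_min()->5, [31, 43, 48]
insert(8) -> [8, 31, 48, 43]
extract_min()->8, [31, 43, 48]
extract_min()->31, [43, 48]

Final heap: [43, 48]


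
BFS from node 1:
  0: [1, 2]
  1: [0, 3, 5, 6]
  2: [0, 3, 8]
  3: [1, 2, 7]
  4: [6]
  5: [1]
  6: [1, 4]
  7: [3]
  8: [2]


Visit 1, enqueue [0, 3, 5, 6]
Visit 0, enqueue [2]
Visit 3, enqueue [7]
Visit 5, enqueue []
Visit 6, enqueue [4]
Visit 2, enqueue [8]
Visit 7, enqueue []
Visit 4, enqueue []
Visit 8, enqueue []

BFS order: [1, 0, 3, 5, 6, 2, 7, 4, 8]


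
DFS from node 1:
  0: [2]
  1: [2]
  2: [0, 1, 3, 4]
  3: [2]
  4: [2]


Visit 1, push [2]
Visit 2, push [4, 3, 0]
Visit 0, push []
Visit 3, push []
Visit 4, push []

DFS order: [1, 2, 0, 3, 4]


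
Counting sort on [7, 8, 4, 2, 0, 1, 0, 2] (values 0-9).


Input: [7, 8, 4, 2, 0, 1, 0, 2]
Counts: [2, 1, 2, 0, 1, 0, 0, 1, 1, 0]

Sorted: [0, 0, 1, 2, 2, 4, 7, 8]


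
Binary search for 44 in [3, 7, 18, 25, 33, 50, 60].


Step 1: lo=0, hi=6, mid=3, val=25
Step 2: lo=4, hi=6, mid=5, val=50
Step 3: lo=4, hi=4, mid=4, val=33

Not found


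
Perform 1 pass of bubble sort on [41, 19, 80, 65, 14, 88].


Initial: [41, 19, 80, 65, 14, 88]
Pass 1: [19, 41, 65, 14, 80, 88] (3 swaps)

After 1 pass: [19, 41, 65, 14, 80, 88]


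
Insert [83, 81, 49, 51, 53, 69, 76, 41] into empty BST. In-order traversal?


Insert 83: root
Insert 81: L from 83
Insert 49: L from 83 -> L from 81
Insert 51: L from 83 -> L from 81 -> R from 49
Insert 53: L from 83 -> L from 81 -> R from 49 -> R from 51
Insert 69: L from 83 -> L from 81 -> R from 49 -> R from 51 -> R from 53
Insert 76: L from 83 -> L from 81 -> R from 49 -> R from 51 -> R from 53 -> R from 69
Insert 41: L from 83 -> L from 81 -> L from 49

In-order: [41, 49, 51, 53, 69, 76, 81, 83]


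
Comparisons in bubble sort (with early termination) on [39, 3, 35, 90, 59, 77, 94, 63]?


Algorithm: bubble sort (with early termination)
Input: [39, 3, 35, 90, 59, 77, 94, 63]
Sorted: [3, 35, 39, 59, 63, 77, 90, 94]

22


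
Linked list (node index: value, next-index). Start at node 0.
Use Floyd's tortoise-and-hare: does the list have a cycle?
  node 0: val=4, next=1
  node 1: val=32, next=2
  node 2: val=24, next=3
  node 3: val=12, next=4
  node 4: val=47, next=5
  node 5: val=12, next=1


Floyd's tortoise (slow, +1) and hare (fast, +2):
  init: slow=0, fast=0
  step 1: slow=1, fast=2
  step 2: slow=2, fast=4
  step 3: slow=3, fast=1
  step 4: slow=4, fast=3
  step 5: slow=5, fast=5
  slow == fast at node 5: cycle detected

Cycle: yes


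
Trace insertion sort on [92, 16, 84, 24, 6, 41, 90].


Initial: [92, 16, 84, 24, 6, 41, 90]
Insert 16: [16, 92, 84, 24, 6, 41, 90]
Insert 84: [16, 84, 92, 24, 6, 41, 90]
Insert 24: [16, 24, 84, 92, 6, 41, 90]
Insert 6: [6, 16, 24, 84, 92, 41, 90]
Insert 41: [6, 16, 24, 41, 84, 92, 90]
Insert 90: [6, 16, 24, 41, 84, 90, 92]

Sorted: [6, 16, 24, 41, 84, 90, 92]


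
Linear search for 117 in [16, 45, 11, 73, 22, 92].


i=0: 16!=117
i=1: 45!=117
i=2: 11!=117
i=3: 73!=117
i=4: 22!=117
i=5: 92!=117

Not found, 6 comps


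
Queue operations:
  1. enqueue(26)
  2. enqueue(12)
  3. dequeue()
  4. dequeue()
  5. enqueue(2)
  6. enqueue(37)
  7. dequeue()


enqueue(26) -> [26]
enqueue(12) -> [26, 12]
dequeue()->26, [12]
dequeue()->12, []
enqueue(2) -> [2]
enqueue(37) -> [2, 37]
dequeue()->2, [37]

Final queue: [37]


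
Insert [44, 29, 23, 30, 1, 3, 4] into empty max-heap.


Insert 44: [44]
Insert 29: [44, 29]
Insert 23: [44, 29, 23]
Insert 30: [44, 30, 23, 29]
Insert 1: [44, 30, 23, 29, 1]
Insert 3: [44, 30, 23, 29, 1, 3]
Insert 4: [44, 30, 23, 29, 1, 3, 4]

Final heap: [44, 30, 23, 29, 1, 3, 4]


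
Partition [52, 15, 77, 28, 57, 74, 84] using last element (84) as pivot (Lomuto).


Pivot: 84
  52 <= 84: advance i (no swap)
  15 <= 84: advance i (no swap)
  77 <= 84: advance i (no swap)
  28 <= 84: advance i (no swap)
  57 <= 84: advance i (no swap)
  74 <= 84: advance i (no swap)
Place pivot at 6: [52, 15, 77, 28, 57, 74, 84]

Partitioned: [52, 15, 77, 28, 57, 74, 84]


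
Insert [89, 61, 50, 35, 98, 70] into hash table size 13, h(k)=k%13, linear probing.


Insert 89: h=11 -> slot 11
Insert 61: h=9 -> slot 9
Insert 50: h=11, 1 probes -> slot 12
Insert 35: h=9, 1 probes -> slot 10
Insert 98: h=7 -> slot 7
Insert 70: h=5 -> slot 5

Table: [None, None, None, None, None, 70, None, 98, None, 61, 35, 89, 50]


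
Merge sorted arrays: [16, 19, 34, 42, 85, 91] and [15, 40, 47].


Take 15 from B
Take 16 from A
Take 19 from A
Take 34 from A
Take 40 from B
Take 42 from A
Take 47 from B

Merged: [15, 16, 19, 34, 40, 42, 47, 85, 91]


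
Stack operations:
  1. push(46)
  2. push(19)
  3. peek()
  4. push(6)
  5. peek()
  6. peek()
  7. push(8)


push(46) -> [46]
push(19) -> [46, 19]
peek()->19
push(6) -> [46, 19, 6]
peek()->6
peek()->6
push(8) -> [46, 19, 6, 8]

Final stack: [46, 19, 6, 8]


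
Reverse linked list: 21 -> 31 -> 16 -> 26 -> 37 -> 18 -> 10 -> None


Step 1: curr=21, set curr.next=prev(None) | reversed so far: 21
Step 2: curr=31, set curr.next=prev(21) | reversed so far: 31 -> 21
Step 3: curr=16, set curr.next=prev(31) | reversed so far: 16 -> 31 -> 21
Step 4: curr=26, set curr.next=prev(16) | reversed so far: 26 -> 16 -> 31 -> 21
Step 5: curr=37, set curr.next=prev(26) | reversed so far: 37 -> 26 -> 16 -> 31 -> 21
Step 6: curr=18, set curr.next=prev(37) | reversed so far: 18 -> 37 -> 26 -> 16 -> 31 -> 21
Step 7: curr=10, set curr.next=prev(18) | reversed so far: 10 -> 18 -> 37 -> 26 -> 16 -> 31 -> 21

10 -> 18 -> 37 -> 26 -> 16 -> 31 -> 21 -> None


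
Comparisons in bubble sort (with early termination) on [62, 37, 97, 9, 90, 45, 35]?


Algorithm: bubble sort (with early termination)
Input: [62, 37, 97, 9, 90, 45, 35]
Sorted: [9, 35, 37, 45, 62, 90, 97]

21


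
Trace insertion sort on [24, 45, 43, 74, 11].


Initial: [24, 45, 43, 74, 11]
Insert 45: [24, 45, 43, 74, 11]
Insert 43: [24, 43, 45, 74, 11]
Insert 74: [24, 43, 45, 74, 11]
Insert 11: [11, 24, 43, 45, 74]

Sorted: [11, 24, 43, 45, 74]


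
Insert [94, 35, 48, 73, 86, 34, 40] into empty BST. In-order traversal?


Insert 94: root
Insert 35: L from 94
Insert 48: L from 94 -> R from 35
Insert 73: L from 94 -> R from 35 -> R from 48
Insert 86: L from 94 -> R from 35 -> R from 48 -> R from 73
Insert 34: L from 94 -> L from 35
Insert 40: L from 94 -> R from 35 -> L from 48

In-order: [34, 35, 40, 48, 73, 86, 94]


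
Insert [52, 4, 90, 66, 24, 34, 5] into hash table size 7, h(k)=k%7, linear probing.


Insert 52: h=3 -> slot 3
Insert 4: h=4 -> slot 4
Insert 90: h=6 -> slot 6
Insert 66: h=3, 2 probes -> slot 5
Insert 24: h=3, 4 probes -> slot 0
Insert 34: h=6, 2 probes -> slot 1
Insert 5: h=5, 4 probes -> slot 2

Table: [24, 34, 5, 52, 4, 66, 90]


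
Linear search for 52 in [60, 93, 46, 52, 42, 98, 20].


i=0: 60!=52
i=1: 93!=52
i=2: 46!=52
i=3: 52==52 found!

Found at 3, 4 comps


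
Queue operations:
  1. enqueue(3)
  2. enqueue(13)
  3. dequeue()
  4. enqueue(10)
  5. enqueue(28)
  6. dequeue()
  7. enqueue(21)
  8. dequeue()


enqueue(3) -> [3]
enqueue(13) -> [3, 13]
dequeue()->3, [13]
enqueue(10) -> [13, 10]
enqueue(28) -> [13, 10, 28]
dequeue()->13, [10, 28]
enqueue(21) -> [10, 28, 21]
dequeue()->10, [28, 21]

Final queue: [28, 21]


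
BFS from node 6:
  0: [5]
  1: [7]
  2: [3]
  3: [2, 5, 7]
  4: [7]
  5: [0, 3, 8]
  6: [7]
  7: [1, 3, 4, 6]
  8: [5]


Visit 6, enqueue [7]
Visit 7, enqueue [1, 3, 4]
Visit 1, enqueue []
Visit 3, enqueue [2, 5]
Visit 4, enqueue []
Visit 2, enqueue []
Visit 5, enqueue [0, 8]
Visit 0, enqueue []
Visit 8, enqueue []

BFS order: [6, 7, 1, 3, 4, 2, 5, 0, 8]


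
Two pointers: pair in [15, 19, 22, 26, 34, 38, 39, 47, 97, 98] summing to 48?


lo=0(15)+hi=9(98)=113
lo=0(15)+hi=8(97)=112
lo=0(15)+hi=7(47)=62
lo=0(15)+hi=6(39)=54
lo=0(15)+hi=5(38)=53
lo=0(15)+hi=4(34)=49
lo=0(15)+hi=3(26)=41
lo=1(19)+hi=3(26)=45
lo=2(22)+hi=3(26)=48

Yes: 22+26=48


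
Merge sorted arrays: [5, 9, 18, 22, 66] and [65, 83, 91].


Take 5 from A
Take 9 from A
Take 18 from A
Take 22 from A
Take 65 from B
Take 66 from A

Merged: [5, 9, 18, 22, 65, 66, 83, 91]


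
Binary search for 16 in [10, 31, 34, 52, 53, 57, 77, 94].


Step 1: lo=0, hi=7, mid=3, val=52
Step 2: lo=0, hi=2, mid=1, val=31
Step 3: lo=0, hi=0, mid=0, val=10

Not found


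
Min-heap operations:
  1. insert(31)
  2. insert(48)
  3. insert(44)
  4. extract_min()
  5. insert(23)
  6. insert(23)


insert(31) -> [31]
insert(48) -> [31, 48]
insert(44) -> [31, 48, 44]
extract_min()->31, [44, 48]
insert(23) -> [23, 48, 44]
insert(23) -> [23, 23, 44, 48]

Final heap: [23, 23, 44, 48]


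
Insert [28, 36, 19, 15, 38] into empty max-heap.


Insert 28: [28]
Insert 36: [36, 28]
Insert 19: [36, 28, 19]
Insert 15: [36, 28, 19, 15]
Insert 38: [38, 36, 19, 15, 28]

Final heap: [38, 36, 19, 15, 28]


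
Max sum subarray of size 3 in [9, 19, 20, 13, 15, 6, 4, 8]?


[0:3]: 48
[1:4]: 52
[2:5]: 48
[3:6]: 34
[4:7]: 25
[5:8]: 18

Max: 52 at [1:4]


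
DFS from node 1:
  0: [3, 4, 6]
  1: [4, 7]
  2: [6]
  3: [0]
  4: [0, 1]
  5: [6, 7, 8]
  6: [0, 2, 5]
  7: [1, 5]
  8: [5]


Visit 1, push [7, 4]
Visit 4, push [0]
Visit 0, push [6, 3]
Visit 3, push []
Visit 6, push [5, 2]
Visit 2, push []
Visit 5, push [8, 7]
Visit 7, push []
Visit 8, push []

DFS order: [1, 4, 0, 3, 6, 2, 5, 7, 8]


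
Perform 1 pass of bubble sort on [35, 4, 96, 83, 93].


Initial: [35, 4, 96, 83, 93]
Pass 1: [4, 35, 83, 93, 96] (3 swaps)

After 1 pass: [4, 35, 83, 93, 96]


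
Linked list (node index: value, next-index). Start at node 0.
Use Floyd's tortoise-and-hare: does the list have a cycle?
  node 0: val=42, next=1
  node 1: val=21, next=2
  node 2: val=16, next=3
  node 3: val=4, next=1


Floyd's tortoise (slow, +1) and hare (fast, +2):
  init: slow=0, fast=0
  step 1: slow=1, fast=2
  step 2: slow=2, fast=1
  step 3: slow=3, fast=3
  slow == fast at node 3: cycle detected

Cycle: yes


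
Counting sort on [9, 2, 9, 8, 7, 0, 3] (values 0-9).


Input: [9, 2, 9, 8, 7, 0, 3]
Counts: [1, 0, 1, 1, 0, 0, 0, 1, 1, 2]

Sorted: [0, 2, 3, 7, 8, 9, 9]


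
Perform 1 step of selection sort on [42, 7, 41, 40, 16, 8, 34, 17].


Initial: [42, 7, 41, 40, 16, 8, 34, 17]
Step 1: min=7 at 1
  Swap: [7, 42, 41, 40, 16, 8, 34, 17]

After 1 step: [7, 42, 41, 40, 16, 8, 34, 17]


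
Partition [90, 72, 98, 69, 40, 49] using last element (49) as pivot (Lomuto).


Pivot: 49
  40 <= 49: swap -> [40, 72, 98, 69, 90, 49]
Place pivot at 1: [40, 49, 98, 69, 90, 72]

Partitioned: [40, 49, 98, 69, 90, 72]


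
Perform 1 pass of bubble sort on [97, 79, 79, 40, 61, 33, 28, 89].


Initial: [97, 79, 79, 40, 61, 33, 28, 89]
Pass 1: [79, 79, 40, 61, 33, 28, 89, 97] (7 swaps)

After 1 pass: [79, 79, 40, 61, 33, 28, 89, 97]


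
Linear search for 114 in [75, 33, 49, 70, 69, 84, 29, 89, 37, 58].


i=0: 75!=114
i=1: 33!=114
i=2: 49!=114
i=3: 70!=114
i=4: 69!=114
i=5: 84!=114
i=6: 29!=114
i=7: 89!=114
i=8: 37!=114
i=9: 58!=114

Not found, 10 comps


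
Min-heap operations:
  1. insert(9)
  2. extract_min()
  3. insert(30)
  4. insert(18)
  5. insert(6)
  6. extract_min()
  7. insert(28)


insert(9) -> [9]
extract_min()->9, []
insert(30) -> [30]
insert(18) -> [18, 30]
insert(6) -> [6, 30, 18]
extract_min()->6, [18, 30]
insert(28) -> [18, 30, 28]

Final heap: [18, 30, 28]


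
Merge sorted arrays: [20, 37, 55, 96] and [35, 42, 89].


Take 20 from A
Take 35 from B
Take 37 from A
Take 42 from B
Take 55 from A
Take 89 from B

Merged: [20, 35, 37, 42, 55, 89, 96]


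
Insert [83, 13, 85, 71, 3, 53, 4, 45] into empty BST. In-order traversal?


Insert 83: root
Insert 13: L from 83
Insert 85: R from 83
Insert 71: L from 83 -> R from 13
Insert 3: L from 83 -> L from 13
Insert 53: L from 83 -> R from 13 -> L from 71
Insert 4: L from 83 -> L from 13 -> R from 3
Insert 45: L from 83 -> R from 13 -> L from 71 -> L from 53

In-order: [3, 4, 13, 45, 53, 71, 83, 85]


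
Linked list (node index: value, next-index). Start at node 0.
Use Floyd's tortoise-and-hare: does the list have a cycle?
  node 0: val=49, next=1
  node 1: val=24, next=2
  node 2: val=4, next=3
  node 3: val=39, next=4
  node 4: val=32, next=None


Floyd's tortoise (slow, +1) and hare (fast, +2):
  init: slow=0, fast=0
  step 1: slow=1, fast=2
  step 2: slow=2, fast=4
  step 3: fast -> None, no cycle

Cycle: no


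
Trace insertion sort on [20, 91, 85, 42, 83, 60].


Initial: [20, 91, 85, 42, 83, 60]
Insert 91: [20, 91, 85, 42, 83, 60]
Insert 85: [20, 85, 91, 42, 83, 60]
Insert 42: [20, 42, 85, 91, 83, 60]
Insert 83: [20, 42, 83, 85, 91, 60]
Insert 60: [20, 42, 60, 83, 85, 91]

Sorted: [20, 42, 60, 83, 85, 91]


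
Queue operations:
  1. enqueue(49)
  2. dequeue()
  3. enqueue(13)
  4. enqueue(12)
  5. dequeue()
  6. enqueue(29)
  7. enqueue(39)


enqueue(49) -> [49]
dequeue()->49, []
enqueue(13) -> [13]
enqueue(12) -> [13, 12]
dequeue()->13, [12]
enqueue(29) -> [12, 29]
enqueue(39) -> [12, 29, 39]

Final queue: [12, 29, 39]


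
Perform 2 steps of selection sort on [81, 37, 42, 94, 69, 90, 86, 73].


Initial: [81, 37, 42, 94, 69, 90, 86, 73]
Step 1: min=37 at 1
  Swap: [37, 81, 42, 94, 69, 90, 86, 73]
Step 2: min=42 at 2
  Swap: [37, 42, 81, 94, 69, 90, 86, 73]

After 2 steps: [37, 42, 81, 94, 69, 90, 86, 73]


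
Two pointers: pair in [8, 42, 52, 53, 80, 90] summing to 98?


lo=0(8)+hi=5(90)=98

Yes: 8+90=98


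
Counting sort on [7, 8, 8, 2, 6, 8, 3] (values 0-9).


Input: [7, 8, 8, 2, 6, 8, 3]
Counts: [0, 0, 1, 1, 0, 0, 1, 1, 3, 0]

Sorted: [2, 3, 6, 7, 8, 8, 8]


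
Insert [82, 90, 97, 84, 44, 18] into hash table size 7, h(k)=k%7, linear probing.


Insert 82: h=5 -> slot 5
Insert 90: h=6 -> slot 6
Insert 97: h=6, 1 probes -> slot 0
Insert 84: h=0, 1 probes -> slot 1
Insert 44: h=2 -> slot 2
Insert 18: h=4 -> slot 4

Table: [97, 84, 44, None, 18, 82, 90]


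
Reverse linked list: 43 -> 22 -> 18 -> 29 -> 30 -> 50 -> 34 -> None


Step 1: curr=43, set curr.next=prev(None) | reversed so far: 43
Step 2: curr=22, set curr.next=prev(43) | reversed so far: 22 -> 43
Step 3: curr=18, set curr.next=prev(22) | reversed so far: 18 -> 22 -> 43
Step 4: curr=29, set curr.next=prev(18) | reversed so far: 29 -> 18 -> 22 -> 43
Step 5: curr=30, set curr.next=prev(29) | reversed so far: 30 -> 29 -> 18 -> 22 -> 43
Step 6: curr=50, set curr.next=prev(30) | reversed so far: 50 -> 30 -> 29 -> 18 -> 22 -> 43
Step 7: curr=34, set curr.next=prev(50) | reversed so far: 34 -> 50 -> 30 -> 29 -> 18 -> 22 -> 43

34 -> 50 -> 30 -> 29 -> 18 -> 22 -> 43 -> None


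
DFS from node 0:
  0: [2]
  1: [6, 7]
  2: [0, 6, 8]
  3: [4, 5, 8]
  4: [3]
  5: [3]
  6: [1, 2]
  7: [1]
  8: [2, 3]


Visit 0, push [2]
Visit 2, push [8, 6]
Visit 6, push [1]
Visit 1, push [7]
Visit 7, push []
Visit 8, push [3]
Visit 3, push [5, 4]
Visit 4, push []
Visit 5, push []

DFS order: [0, 2, 6, 1, 7, 8, 3, 4, 5]


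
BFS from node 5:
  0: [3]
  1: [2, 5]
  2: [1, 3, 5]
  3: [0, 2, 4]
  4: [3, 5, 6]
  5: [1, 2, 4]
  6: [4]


Visit 5, enqueue [1, 2, 4]
Visit 1, enqueue []
Visit 2, enqueue [3]
Visit 4, enqueue [6]
Visit 3, enqueue [0]
Visit 6, enqueue []
Visit 0, enqueue []

BFS order: [5, 1, 2, 4, 3, 6, 0]


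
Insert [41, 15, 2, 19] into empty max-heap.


Insert 41: [41]
Insert 15: [41, 15]
Insert 2: [41, 15, 2]
Insert 19: [41, 19, 2, 15]

Final heap: [41, 19, 2, 15]


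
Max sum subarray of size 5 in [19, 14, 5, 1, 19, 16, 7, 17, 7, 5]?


[0:5]: 58
[1:6]: 55
[2:7]: 48
[3:8]: 60
[4:9]: 66
[5:10]: 52

Max: 66 at [4:9]


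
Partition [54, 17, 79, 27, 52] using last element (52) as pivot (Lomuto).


Pivot: 52
  17 <= 52: swap -> [17, 54, 79, 27, 52]
  27 <= 52: swap -> [17, 27, 79, 54, 52]
Place pivot at 2: [17, 27, 52, 54, 79]

Partitioned: [17, 27, 52, 54, 79]


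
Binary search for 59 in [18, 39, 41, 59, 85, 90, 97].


Step 1: lo=0, hi=6, mid=3, val=59

Found at index 3


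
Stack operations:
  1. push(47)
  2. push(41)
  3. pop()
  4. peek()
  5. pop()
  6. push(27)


push(47) -> [47]
push(41) -> [47, 41]
pop()->41, [47]
peek()->47
pop()->47, []
push(27) -> [27]

Final stack: [27]


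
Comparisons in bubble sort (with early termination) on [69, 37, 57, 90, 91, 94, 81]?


Algorithm: bubble sort (with early termination)
Input: [69, 37, 57, 90, 91, 94, 81]
Sorted: [37, 57, 69, 81, 90, 91, 94]

18


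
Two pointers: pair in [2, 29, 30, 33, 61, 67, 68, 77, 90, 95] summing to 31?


lo=0(2)+hi=9(95)=97
lo=0(2)+hi=8(90)=92
lo=0(2)+hi=7(77)=79
lo=0(2)+hi=6(68)=70
lo=0(2)+hi=5(67)=69
lo=0(2)+hi=4(61)=63
lo=0(2)+hi=3(33)=35
lo=0(2)+hi=2(30)=32
lo=0(2)+hi=1(29)=31

Yes: 2+29=31


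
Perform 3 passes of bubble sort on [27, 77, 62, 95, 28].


Initial: [27, 77, 62, 95, 28]
Pass 1: [27, 62, 77, 28, 95] (2 swaps)
Pass 2: [27, 62, 28, 77, 95] (1 swaps)
Pass 3: [27, 28, 62, 77, 95] (1 swaps)

After 3 passes: [27, 28, 62, 77, 95]


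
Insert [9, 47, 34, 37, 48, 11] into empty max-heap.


Insert 9: [9]
Insert 47: [47, 9]
Insert 34: [47, 9, 34]
Insert 37: [47, 37, 34, 9]
Insert 48: [48, 47, 34, 9, 37]
Insert 11: [48, 47, 34, 9, 37, 11]

Final heap: [48, 47, 34, 9, 37, 11]


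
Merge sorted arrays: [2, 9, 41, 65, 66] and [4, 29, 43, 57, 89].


Take 2 from A
Take 4 from B
Take 9 from A
Take 29 from B
Take 41 from A
Take 43 from B
Take 57 from B
Take 65 from A
Take 66 from A

Merged: [2, 4, 9, 29, 41, 43, 57, 65, 66, 89]


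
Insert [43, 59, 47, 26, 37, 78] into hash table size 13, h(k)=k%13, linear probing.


Insert 43: h=4 -> slot 4
Insert 59: h=7 -> slot 7
Insert 47: h=8 -> slot 8
Insert 26: h=0 -> slot 0
Insert 37: h=11 -> slot 11
Insert 78: h=0, 1 probes -> slot 1

Table: [26, 78, None, None, 43, None, None, 59, 47, None, None, 37, None]


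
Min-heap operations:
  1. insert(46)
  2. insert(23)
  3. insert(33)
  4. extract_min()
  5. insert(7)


insert(46) -> [46]
insert(23) -> [23, 46]
insert(33) -> [23, 46, 33]
extract_min()->23, [33, 46]
insert(7) -> [7, 46, 33]

Final heap: [7, 46, 33]


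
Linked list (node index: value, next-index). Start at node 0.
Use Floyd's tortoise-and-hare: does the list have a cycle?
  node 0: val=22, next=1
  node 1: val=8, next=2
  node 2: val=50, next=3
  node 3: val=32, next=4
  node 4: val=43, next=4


Floyd's tortoise (slow, +1) and hare (fast, +2):
  init: slow=0, fast=0
  step 1: slow=1, fast=2
  step 2: slow=2, fast=4
  step 3: slow=3, fast=4
  step 4: slow=4, fast=4
  slow == fast at node 4: cycle detected

Cycle: yes


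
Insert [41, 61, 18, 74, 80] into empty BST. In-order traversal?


Insert 41: root
Insert 61: R from 41
Insert 18: L from 41
Insert 74: R from 41 -> R from 61
Insert 80: R from 41 -> R from 61 -> R from 74

In-order: [18, 41, 61, 74, 80]


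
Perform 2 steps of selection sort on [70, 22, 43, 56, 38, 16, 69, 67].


Initial: [70, 22, 43, 56, 38, 16, 69, 67]
Step 1: min=16 at 5
  Swap: [16, 22, 43, 56, 38, 70, 69, 67]
Step 2: min=22 at 1
  Swap: [16, 22, 43, 56, 38, 70, 69, 67]

After 2 steps: [16, 22, 43, 56, 38, 70, 69, 67]


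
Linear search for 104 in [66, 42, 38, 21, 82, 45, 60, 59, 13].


i=0: 66!=104
i=1: 42!=104
i=2: 38!=104
i=3: 21!=104
i=4: 82!=104
i=5: 45!=104
i=6: 60!=104
i=7: 59!=104
i=8: 13!=104

Not found, 9 comps


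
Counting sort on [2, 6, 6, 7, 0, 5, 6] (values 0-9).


Input: [2, 6, 6, 7, 0, 5, 6]
Counts: [1, 0, 1, 0, 0, 1, 3, 1, 0, 0]

Sorted: [0, 2, 5, 6, 6, 6, 7]


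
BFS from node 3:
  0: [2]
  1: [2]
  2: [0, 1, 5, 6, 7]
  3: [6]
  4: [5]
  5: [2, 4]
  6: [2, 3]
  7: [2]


Visit 3, enqueue [6]
Visit 6, enqueue [2]
Visit 2, enqueue [0, 1, 5, 7]
Visit 0, enqueue []
Visit 1, enqueue []
Visit 5, enqueue [4]
Visit 7, enqueue []
Visit 4, enqueue []

BFS order: [3, 6, 2, 0, 1, 5, 7, 4]


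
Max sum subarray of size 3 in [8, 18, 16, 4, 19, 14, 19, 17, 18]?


[0:3]: 42
[1:4]: 38
[2:5]: 39
[3:6]: 37
[4:7]: 52
[5:8]: 50
[6:9]: 54

Max: 54 at [6:9]


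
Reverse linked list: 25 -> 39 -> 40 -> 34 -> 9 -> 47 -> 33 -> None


Step 1: curr=25, set curr.next=prev(None) | reversed so far: 25
Step 2: curr=39, set curr.next=prev(25) | reversed so far: 39 -> 25
Step 3: curr=40, set curr.next=prev(39) | reversed so far: 40 -> 39 -> 25
Step 4: curr=34, set curr.next=prev(40) | reversed so far: 34 -> 40 -> 39 -> 25
Step 5: curr=9, set curr.next=prev(34) | reversed so far: 9 -> 34 -> 40 -> 39 -> 25
Step 6: curr=47, set curr.next=prev(9) | reversed so far: 47 -> 9 -> 34 -> 40 -> 39 -> 25
Step 7: curr=33, set curr.next=prev(47) | reversed so far: 33 -> 47 -> 9 -> 34 -> 40 -> 39 -> 25

33 -> 47 -> 9 -> 34 -> 40 -> 39 -> 25 -> None


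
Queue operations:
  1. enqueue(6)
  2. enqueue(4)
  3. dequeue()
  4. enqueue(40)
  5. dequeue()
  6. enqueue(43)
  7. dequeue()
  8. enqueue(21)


enqueue(6) -> [6]
enqueue(4) -> [6, 4]
dequeue()->6, [4]
enqueue(40) -> [4, 40]
dequeue()->4, [40]
enqueue(43) -> [40, 43]
dequeue()->40, [43]
enqueue(21) -> [43, 21]

Final queue: [43, 21]


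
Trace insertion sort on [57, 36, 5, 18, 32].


Initial: [57, 36, 5, 18, 32]
Insert 36: [36, 57, 5, 18, 32]
Insert 5: [5, 36, 57, 18, 32]
Insert 18: [5, 18, 36, 57, 32]
Insert 32: [5, 18, 32, 36, 57]

Sorted: [5, 18, 32, 36, 57]
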